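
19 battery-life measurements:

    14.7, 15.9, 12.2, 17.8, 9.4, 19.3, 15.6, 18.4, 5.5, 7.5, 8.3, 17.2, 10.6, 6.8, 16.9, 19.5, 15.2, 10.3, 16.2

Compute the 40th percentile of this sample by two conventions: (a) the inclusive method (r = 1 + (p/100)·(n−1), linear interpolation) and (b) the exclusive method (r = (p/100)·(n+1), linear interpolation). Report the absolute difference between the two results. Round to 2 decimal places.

Sorted: 5.5, 6.8, 7.5, 8.3, 9.4, 10.3, 10.6, 12.2, 14.7, 15.2, 15.6, 15.9, 16.2, 16.9, 17.2, 17.8, 18.4, 19.3, 19.5.
n = 19.
(a) r = 8.2; between ranks 8 (12.2) and 9 (14.7): 12.7.
(b) r = 8 → value at rank 8 = 12.2.
|12.7 − 12.2| = 0.5.

0.50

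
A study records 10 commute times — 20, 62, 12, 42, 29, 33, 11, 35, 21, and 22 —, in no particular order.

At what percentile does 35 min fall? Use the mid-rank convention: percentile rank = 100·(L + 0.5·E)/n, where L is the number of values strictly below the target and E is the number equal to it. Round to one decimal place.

75.0

Sorted: 11, 12, 20, 21, 22, 29, 33, 35, 42, 62.
Count below 35: L = 7; count equal: E = 1; n = 10.
Percentile rank = 100·(7 + 0.5·1)/10 = 100·7.5/10 = 75.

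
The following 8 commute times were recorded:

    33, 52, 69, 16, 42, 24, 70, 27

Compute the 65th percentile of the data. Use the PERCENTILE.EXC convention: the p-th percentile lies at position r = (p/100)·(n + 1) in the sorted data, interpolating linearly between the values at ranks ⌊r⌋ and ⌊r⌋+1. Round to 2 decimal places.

50.50

Sorted: 16, 24, 27, 33, 42, 52, 69, 70.
n = 8.
r = (65/100)·(8 + 1) = 5.85.
Rank 5 is 42 and rank 6 is 52.
Interpolate: 42 + 0.85·(52 − 42) = 42 + 0.85·10 = 50.5.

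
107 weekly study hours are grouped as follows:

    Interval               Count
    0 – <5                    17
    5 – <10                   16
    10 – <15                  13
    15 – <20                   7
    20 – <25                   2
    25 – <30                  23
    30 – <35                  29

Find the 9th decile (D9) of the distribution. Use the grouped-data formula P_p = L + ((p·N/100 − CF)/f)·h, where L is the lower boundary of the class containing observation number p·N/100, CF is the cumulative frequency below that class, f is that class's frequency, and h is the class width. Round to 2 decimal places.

N = 107; target position k = 90/100 · 107 = 96.3.
Cumulative frequencies: 17, 33, 46, 53, 55, 78, 107.
Observation 96.3 falls in the class 30 – <35.
L = 30, CF = 78, f = 29, h = 5.
P90 = 30 + ((96.3 − 78)/29)·5 = 30 + 3.15517 = 33.1552.

33.16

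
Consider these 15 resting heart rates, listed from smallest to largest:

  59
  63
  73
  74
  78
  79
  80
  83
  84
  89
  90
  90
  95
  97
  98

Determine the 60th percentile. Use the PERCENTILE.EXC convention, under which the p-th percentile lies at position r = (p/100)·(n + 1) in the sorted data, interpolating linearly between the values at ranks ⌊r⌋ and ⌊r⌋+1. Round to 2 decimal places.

n = 15.
r = (60/100)·(15 + 1) = 9.6.
Rank 9 is 84 and rank 10 is 89.
Interpolate: 84 + 0.6·(89 − 84) = 84 + 0.6·5 = 87.

87.00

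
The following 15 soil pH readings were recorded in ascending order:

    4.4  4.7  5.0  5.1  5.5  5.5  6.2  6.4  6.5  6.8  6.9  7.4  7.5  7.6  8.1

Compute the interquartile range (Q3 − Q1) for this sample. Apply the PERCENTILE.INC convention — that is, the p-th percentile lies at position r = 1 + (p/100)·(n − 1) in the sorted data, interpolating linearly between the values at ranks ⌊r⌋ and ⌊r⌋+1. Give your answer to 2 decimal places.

n = 15.
P25: r = 4.5; ranks 4–5 are 5.1, 5.5; interpolating gives 5.3.
P75: r = 11.5; ranks 11–12 are 6.9, 7.4; interpolating gives 7.15.
Difference: 7.15 − 5.3 = 1.85.

1.85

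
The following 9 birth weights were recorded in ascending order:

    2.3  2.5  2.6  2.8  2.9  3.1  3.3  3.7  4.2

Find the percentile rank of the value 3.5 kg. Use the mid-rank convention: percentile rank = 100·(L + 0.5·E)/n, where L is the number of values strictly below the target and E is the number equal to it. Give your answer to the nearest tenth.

77.8

Count below 3.5: L = 7; count equal: E = 0; n = 9.
Percentile rank = 100·(7 + 0.5·0)/9 = 100·7/9 = 77.78.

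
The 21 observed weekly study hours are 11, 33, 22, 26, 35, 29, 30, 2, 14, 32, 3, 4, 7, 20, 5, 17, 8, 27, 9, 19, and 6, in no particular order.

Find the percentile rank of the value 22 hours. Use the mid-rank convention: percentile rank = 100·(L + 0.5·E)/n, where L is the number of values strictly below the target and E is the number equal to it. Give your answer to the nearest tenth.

Sorted: 2, 3, 4, 5, 6, 7, 8, 9, 11, 14, 17, 19, 20, 22, 26, 27, 29, 30, 32, 33, 35.
Count below 22: L = 13; count equal: E = 1; n = 21.
Percentile rank = 100·(13 + 0.5·1)/21 = 100·13.5/21 = 64.29.

64.3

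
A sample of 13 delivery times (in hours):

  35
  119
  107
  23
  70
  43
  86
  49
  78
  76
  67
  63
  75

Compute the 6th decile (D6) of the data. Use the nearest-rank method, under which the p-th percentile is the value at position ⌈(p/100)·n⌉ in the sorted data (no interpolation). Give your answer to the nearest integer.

Sorted: 23, 35, 43, 49, 63, 67, 70, 75, 76, 78, 86, 107, 119.
n = 13.
Position = ⌈60/100 · 13⌉ = ⌈7.8⌉ = 8.
The value at rank 8 is 75.

75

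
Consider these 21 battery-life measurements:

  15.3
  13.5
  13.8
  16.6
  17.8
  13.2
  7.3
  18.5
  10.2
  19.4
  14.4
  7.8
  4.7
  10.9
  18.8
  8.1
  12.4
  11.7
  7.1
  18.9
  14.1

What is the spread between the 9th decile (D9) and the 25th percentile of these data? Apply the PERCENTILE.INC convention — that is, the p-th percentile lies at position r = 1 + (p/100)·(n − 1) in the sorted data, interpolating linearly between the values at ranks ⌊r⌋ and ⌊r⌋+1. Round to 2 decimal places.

Sorted: 4.7, 7.1, 7.3, 7.8, 8.1, 10.2, 10.9, 11.7, 12.4, 13.2, 13.5, 13.8, 14.1, 14.4, 15.3, 16.6, 17.8, 18.5, 18.8, 18.9, 19.4.
n = 21.
P25: r = 6 (integer) → 10.2.
P90: r = 19 (integer) → 18.8.
Difference: 18.8 − 10.2 = 8.6.

8.60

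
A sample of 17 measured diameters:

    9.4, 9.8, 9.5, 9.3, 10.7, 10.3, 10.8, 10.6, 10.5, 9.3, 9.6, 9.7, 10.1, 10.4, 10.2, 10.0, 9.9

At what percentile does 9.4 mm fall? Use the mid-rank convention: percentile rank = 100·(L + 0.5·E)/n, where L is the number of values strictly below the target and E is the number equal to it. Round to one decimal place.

14.7

Sorted: 9.3, 9.3, 9.4, 9.5, 9.6, 9.7, 9.8, 9.9, 10.0, 10.1, 10.2, 10.3, 10.4, 10.5, 10.6, 10.7, 10.8.
Count below 9.4: L = 2; count equal: E = 1; n = 17.
Percentile rank = 100·(2 + 0.5·1)/17 = 100·2.5/17 = 14.71.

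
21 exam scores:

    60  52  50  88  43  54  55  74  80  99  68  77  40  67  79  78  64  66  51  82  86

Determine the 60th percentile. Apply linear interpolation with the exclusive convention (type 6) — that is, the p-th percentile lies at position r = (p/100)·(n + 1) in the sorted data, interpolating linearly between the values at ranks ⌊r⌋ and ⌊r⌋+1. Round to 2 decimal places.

Sorted: 40, 43, 50, 51, 52, 54, 55, 60, 64, 66, 67, 68, 74, 77, 78, 79, 80, 82, 86, 88, 99.
n = 21.
r = (60/100)·(21 + 1) = 13.2.
Rank 13 is 74 and rank 14 is 77.
Interpolate: 74 + 0.2·(77 − 74) = 74 + 0.2·3 = 74.6.

74.60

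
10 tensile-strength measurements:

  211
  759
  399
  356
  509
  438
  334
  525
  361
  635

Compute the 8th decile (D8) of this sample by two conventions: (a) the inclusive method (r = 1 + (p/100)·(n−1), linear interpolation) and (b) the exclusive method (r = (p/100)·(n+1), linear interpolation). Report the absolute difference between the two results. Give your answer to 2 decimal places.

Sorted: 211, 334, 356, 361, 399, 438, 509, 525, 635, 759.
n = 10.
(a) r = 8.2; between ranks 8 (525) and 9 (635): 547.
(b) r = 8.8; between ranks 8 (525) and 9 (635): 613.
|547 − 613| = 66.

66.00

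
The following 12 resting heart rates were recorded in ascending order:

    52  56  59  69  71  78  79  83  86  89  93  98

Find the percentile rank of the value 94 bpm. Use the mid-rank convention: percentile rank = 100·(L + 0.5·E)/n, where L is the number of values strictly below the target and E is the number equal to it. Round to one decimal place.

91.7

Count below 94: L = 11; count equal: E = 0; n = 12.
Percentile rank = 100·(11 + 0.5·0)/12 = 100·11/12 = 91.67.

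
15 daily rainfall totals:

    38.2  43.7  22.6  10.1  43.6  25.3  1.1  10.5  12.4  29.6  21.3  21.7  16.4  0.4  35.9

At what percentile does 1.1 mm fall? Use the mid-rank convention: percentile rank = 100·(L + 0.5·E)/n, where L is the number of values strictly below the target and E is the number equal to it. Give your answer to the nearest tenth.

10.0

Sorted: 0.4, 1.1, 10.1, 10.5, 12.4, 16.4, 21.3, 21.7, 22.6, 25.3, 29.6, 35.9, 38.2, 43.6, 43.7.
Count below 1.1: L = 1; count equal: E = 1; n = 15.
Percentile rank = 100·(1 + 0.5·1)/15 = 100·1.5/15 = 10.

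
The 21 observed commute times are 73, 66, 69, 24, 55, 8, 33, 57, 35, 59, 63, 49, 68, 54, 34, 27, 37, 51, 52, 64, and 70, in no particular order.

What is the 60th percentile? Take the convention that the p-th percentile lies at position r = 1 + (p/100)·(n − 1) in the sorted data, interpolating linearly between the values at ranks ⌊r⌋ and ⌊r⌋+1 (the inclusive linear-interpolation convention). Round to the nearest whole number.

Sorted: 8, 24, 27, 33, 34, 35, 37, 49, 51, 52, 54, 55, 57, 59, 63, 64, 66, 68, 69, 70, 73.
n = 21.
r = 1 + (60/100)·(21 − 1) = 1 + 12 = 13.
r is an integer, so P60 is the value at rank 13: 57.

57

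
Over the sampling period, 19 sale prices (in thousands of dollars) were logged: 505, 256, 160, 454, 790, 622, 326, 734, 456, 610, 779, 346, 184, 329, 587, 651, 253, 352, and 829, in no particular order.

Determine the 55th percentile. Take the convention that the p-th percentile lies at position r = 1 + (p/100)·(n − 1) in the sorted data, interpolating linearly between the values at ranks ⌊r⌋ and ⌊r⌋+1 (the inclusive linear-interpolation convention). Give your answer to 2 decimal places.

Sorted: 160, 184, 253, 256, 326, 329, 346, 352, 454, 456, 505, 587, 610, 622, 651, 734, 779, 790, 829.
n = 19.
r = 1 + (55/100)·(19 − 1) = 1 + 9.9 = 10.9.
Rank 10 is 456 and rank 11 is 505.
Interpolate: 456 + 0.9·(505 − 456) = 456 + 0.9·49 = 500.1.

500.10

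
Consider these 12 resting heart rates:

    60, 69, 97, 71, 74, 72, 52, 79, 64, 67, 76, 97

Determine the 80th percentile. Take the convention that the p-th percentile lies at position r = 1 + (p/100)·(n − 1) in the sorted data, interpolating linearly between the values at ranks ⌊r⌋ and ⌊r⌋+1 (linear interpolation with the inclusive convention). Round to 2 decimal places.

78.40

Sorted: 52, 60, 64, 67, 69, 71, 72, 74, 76, 79, 97, 97.
n = 12.
r = 1 + (80/100)·(12 − 1) = 1 + 8.8 = 9.8.
Rank 9 is 76 and rank 10 is 79.
Interpolate: 76 + 0.8·(79 − 76) = 76 + 0.8·3 = 78.4.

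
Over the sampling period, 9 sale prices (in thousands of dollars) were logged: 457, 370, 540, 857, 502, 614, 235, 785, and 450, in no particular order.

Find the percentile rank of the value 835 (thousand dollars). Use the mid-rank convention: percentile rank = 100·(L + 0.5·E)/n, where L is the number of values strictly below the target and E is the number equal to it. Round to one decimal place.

Sorted: 235, 370, 450, 457, 502, 540, 614, 785, 857.
Count below 835: L = 8; count equal: E = 0; n = 9.
Percentile rank = 100·(8 + 0.5·0)/9 = 100·8/9 = 88.89.

88.9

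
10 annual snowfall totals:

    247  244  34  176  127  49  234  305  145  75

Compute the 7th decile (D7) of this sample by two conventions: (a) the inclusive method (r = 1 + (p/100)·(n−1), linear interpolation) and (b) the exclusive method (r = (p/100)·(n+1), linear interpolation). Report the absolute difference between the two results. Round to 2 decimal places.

Sorted: 34, 49, 75, 127, 145, 176, 234, 244, 247, 305.
n = 10.
(a) r = 7.3; between ranks 7 (234) and 8 (244): 237.
(b) r = 7.7; between ranks 7 (234) and 8 (244): 241.
|237 − 241| = 4.

4.00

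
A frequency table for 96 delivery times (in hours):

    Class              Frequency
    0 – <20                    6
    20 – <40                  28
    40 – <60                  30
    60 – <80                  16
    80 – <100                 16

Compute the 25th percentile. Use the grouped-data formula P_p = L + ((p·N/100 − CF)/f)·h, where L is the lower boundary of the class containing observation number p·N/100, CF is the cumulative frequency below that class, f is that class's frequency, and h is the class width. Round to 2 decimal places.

32.86

N = 96; target position k = 25/100 · 96 = 24.
Cumulative frequencies: 6, 34, 64, 80, 96.
Observation 24 falls in the class 20 – <40.
L = 20, CF = 6, f = 28, h = 20.
P25 = 20 + ((24 − 6)/28)·20 = 20 + 12.8571 = 32.8571.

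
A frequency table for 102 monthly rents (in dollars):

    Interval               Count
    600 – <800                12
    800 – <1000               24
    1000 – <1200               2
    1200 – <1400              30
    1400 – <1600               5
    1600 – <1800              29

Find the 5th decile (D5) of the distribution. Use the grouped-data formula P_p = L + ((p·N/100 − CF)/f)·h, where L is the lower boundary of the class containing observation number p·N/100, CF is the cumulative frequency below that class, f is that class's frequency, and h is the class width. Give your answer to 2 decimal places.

1286.67

N = 102; target position k = 50/100 · 102 = 51.
Cumulative frequencies: 12, 36, 38, 68, 73, 102.
Observation 51 falls in the class 1200 – <1400.
L = 1200, CF = 38, f = 30, h = 200.
P50 = 1200 + ((51 − 38)/30)·200 = 1200 + 86.6667 = 1286.67.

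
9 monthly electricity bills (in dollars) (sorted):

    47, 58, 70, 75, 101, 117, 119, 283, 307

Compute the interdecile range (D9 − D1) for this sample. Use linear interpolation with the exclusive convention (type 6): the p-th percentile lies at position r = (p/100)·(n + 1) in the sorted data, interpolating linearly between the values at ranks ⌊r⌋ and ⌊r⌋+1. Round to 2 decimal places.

260.00

n = 9.
P10: r = 1 (integer) → 47.
P90: r = 9 (integer) → 307.
Difference: 307 − 47 = 260.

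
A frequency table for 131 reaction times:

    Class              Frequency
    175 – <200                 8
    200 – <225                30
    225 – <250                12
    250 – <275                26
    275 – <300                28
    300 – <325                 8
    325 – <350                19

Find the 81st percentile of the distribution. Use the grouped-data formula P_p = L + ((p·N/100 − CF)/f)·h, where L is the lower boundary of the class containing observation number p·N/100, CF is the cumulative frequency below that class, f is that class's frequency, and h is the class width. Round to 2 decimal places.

N = 131; target position k = 81/100 · 131 = 106.11.
Cumulative frequencies: 8, 38, 50, 76, 104, 112, 131.
Observation 106.11 falls in the class 300 – <325.
L = 300, CF = 104, f = 8, h = 25.
P81 = 300 + ((106.11 − 104)/8)·25 = 300 + 6.59375 = 306.594.

306.59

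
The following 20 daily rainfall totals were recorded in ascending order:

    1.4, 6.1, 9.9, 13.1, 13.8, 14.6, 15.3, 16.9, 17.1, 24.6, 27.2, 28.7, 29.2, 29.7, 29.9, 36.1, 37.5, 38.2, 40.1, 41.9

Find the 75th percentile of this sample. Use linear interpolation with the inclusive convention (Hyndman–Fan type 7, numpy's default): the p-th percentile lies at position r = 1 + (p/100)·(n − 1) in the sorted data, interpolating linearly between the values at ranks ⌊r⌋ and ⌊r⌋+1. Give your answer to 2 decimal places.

31.45

n = 20.
r = 1 + (75/100)·(20 − 1) = 1 + 14.25 = 15.25.
Rank 15 is 29.9 and rank 16 is 36.1.
Interpolate: 29.9 + 0.25·(36.1 − 29.9) = 29.9 + 0.25·6.2 = 31.45.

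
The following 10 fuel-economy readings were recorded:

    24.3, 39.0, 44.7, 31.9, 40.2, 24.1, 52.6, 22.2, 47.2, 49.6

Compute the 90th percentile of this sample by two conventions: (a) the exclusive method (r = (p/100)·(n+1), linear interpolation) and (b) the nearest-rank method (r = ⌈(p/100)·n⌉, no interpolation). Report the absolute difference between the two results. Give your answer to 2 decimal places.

2.70

Sorted: 22.2, 24.1, 24.3, 31.9, 39.0, 40.2, 44.7, 47.2, 49.6, 52.6.
n = 10.
(a) r = 9.9; between ranks 9 (49.6) and 10 (52.6): 52.3.
(b) the nearest-rank method: rank 9 → 49.6.
|52.3 − 49.6| = 2.7.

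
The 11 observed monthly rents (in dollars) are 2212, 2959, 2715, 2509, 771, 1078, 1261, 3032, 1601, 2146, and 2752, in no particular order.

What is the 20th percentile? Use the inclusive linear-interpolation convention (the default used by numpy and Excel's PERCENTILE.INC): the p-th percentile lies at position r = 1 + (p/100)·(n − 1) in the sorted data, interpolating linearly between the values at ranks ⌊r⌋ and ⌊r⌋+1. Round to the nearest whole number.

Sorted: 771, 1078, 1261, 1601, 2146, 2212, 2509, 2715, 2752, 2959, 3032.
n = 11.
r = 1 + (20/100)·(11 − 1) = 1 + 2 = 3.
r is an integer, so P20 is the value at rank 3: 1261.

1261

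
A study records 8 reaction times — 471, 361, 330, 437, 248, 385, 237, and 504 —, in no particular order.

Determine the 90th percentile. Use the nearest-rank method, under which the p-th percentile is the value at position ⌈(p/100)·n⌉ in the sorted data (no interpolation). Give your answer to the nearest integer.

504

Sorted: 237, 248, 330, 361, 385, 437, 471, 504.
n = 8.
Position = ⌈90/100 · 8⌉ = ⌈7.2⌉ = 8.
The value at rank 8 is 504.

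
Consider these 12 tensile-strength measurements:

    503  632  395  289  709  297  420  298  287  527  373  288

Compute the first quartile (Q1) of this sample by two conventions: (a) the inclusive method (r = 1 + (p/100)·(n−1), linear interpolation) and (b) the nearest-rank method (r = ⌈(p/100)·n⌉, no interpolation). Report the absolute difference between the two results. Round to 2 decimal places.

6.00

Sorted: 287, 288, 289, 297, 298, 373, 395, 420, 503, 527, 632, 709.
n = 12.
(a) r = 3.75; between ranks 3 (289) and 4 (297): 295.
(b) the nearest-rank method: rank 3 → 289.
|295 − 289| = 6.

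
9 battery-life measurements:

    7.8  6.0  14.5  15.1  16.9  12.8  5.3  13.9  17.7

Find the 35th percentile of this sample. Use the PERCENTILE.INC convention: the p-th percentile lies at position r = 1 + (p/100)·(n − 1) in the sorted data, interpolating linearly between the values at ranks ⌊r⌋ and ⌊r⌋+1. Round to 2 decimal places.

Sorted: 5.3, 6.0, 7.8, 12.8, 13.9, 14.5, 15.1, 16.9, 17.7.
n = 9.
r = 1 + (35/100)·(9 − 1) = 1 + 2.8 = 3.8.
Rank 3 is 7.8 and rank 4 is 12.8.
Interpolate: 7.8 + 0.8·(12.8 − 7.8) = 7.8 + 0.8·5 = 11.8.

11.80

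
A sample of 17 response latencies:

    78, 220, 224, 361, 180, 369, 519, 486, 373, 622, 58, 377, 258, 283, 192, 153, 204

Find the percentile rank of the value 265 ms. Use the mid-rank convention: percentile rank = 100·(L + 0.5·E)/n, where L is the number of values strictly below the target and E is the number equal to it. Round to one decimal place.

Sorted: 58, 78, 153, 180, 192, 204, 220, 224, 258, 283, 361, 369, 373, 377, 486, 519, 622.
Count below 265: L = 9; count equal: E = 0; n = 17.
Percentile rank = 100·(9 + 0.5·0)/17 = 100·9/17 = 52.94.

52.9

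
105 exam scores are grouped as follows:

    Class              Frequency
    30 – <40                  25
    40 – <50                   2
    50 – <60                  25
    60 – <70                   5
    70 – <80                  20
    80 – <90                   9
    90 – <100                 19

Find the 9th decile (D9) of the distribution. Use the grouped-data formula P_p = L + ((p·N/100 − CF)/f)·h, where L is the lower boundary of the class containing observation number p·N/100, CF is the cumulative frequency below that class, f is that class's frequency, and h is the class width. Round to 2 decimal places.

N = 105; target position k = 90/100 · 105 = 94.5.
Cumulative frequencies: 25, 27, 52, 57, 77, 86, 105.
Observation 94.5 falls in the class 90 – <100.
L = 90, CF = 86, f = 19, h = 10.
P90 = 90 + ((94.5 − 86)/19)·10 = 90 + 4.47368 = 94.4737.

94.47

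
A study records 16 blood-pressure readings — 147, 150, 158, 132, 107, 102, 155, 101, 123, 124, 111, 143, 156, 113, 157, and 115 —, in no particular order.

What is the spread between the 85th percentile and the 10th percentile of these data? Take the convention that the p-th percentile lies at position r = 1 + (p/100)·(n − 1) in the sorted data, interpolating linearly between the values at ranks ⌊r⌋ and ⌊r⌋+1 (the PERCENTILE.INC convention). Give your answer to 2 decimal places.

51.25

Sorted: 101, 102, 107, 111, 113, 115, 123, 124, 132, 143, 147, 150, 155, 156, 157, 158.
n = 16.
P10: r = 2.5; ranks 2–3 are 102, 107; interpolating gives 104.5.
P85: r = 13.75; ranks 13–14 are 155, 156; interpolating gives 155.75.
Difference: 155.75 − 104.5 = 51.25.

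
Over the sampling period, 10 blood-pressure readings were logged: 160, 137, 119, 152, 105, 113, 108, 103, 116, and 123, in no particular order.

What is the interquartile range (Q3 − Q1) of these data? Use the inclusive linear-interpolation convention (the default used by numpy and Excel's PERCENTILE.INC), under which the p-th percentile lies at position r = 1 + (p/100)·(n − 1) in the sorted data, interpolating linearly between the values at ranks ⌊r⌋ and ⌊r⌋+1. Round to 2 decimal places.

Sorted: 103, 105, 108, 113, 116, 119, 123, 137, 152, 160.
n = 10.
P25: r = 3.25; ranks 3–4 are 108, 113; interpolating gives 109.25.
P75: r = 7.75; ranks 7–8 are 123, 137; interpolating gives 133.5.
Difference: 133.5 − 109.25 = 24.25.

24.25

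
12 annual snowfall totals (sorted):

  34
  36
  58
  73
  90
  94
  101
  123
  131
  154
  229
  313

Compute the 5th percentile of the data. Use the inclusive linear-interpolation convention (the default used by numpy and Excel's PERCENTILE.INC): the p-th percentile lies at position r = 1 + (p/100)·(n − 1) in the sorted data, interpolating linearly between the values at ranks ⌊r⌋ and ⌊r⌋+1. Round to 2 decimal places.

n = 12.
r = 1 + (5/100)·(12 − 1) = 1 + 0.55 = 1.55.
Rank 1 is 34 and rank 2 is 36.
Interpolate: 34 + 0.55·(36 − 34) = 34 + 0.55·2 = 35.1.

35.10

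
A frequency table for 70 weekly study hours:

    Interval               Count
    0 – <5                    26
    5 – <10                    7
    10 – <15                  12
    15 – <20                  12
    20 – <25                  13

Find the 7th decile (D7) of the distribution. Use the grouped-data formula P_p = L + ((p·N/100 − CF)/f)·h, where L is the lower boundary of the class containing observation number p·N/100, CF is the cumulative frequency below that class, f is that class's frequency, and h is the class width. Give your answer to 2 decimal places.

16.67

N = 70; target position k = 70/100 · 70 = 49.
Cumulative frequencies: 26, 33, 45, 57, 70.
Observation 49 falls in the class 15 – <20.
L = 15, CF = 45, f = 12, h = 5.
P70 = 15 + ((49 − 45)/12)·5 = 15 + 1.66667 = 16.6667.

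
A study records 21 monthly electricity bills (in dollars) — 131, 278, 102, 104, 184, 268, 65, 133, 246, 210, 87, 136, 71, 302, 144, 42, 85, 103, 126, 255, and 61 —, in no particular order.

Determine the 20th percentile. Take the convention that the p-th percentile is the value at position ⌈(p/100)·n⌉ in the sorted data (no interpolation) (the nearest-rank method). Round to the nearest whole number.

Sorted: 42, 61, 65, 71, 85, 87, 102, 103, 104, 126, 131, 133, 136, 144, 184, 210, 246, 255, 268, 278, 302.
n = 21.
Position = ⌈20/100 · 21⌉ = ⌈4.2⌉ = 5.
The value at rank 5 is 85.

85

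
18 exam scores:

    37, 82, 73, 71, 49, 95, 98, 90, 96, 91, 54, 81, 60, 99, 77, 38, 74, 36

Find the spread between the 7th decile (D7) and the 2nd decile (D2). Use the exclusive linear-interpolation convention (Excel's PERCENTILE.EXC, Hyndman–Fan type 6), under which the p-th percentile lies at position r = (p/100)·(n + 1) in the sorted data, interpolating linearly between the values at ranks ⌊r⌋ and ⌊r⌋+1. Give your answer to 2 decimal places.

Sorted: 36, 37, 38, 49, 54, 60, 71, 73, 74, 77, 81, 82, 90, 91, 95, 96, 98, 99.
n = 18.
P20: r = 3.8; ranks 3–4 are 38, 49; interpolating gives 46.8.
P70: r = 13.3; ranks 13–14 are 90, 91; interpolating gives 90.3.
Difference: 90.3 − 46.8 = 43.5.

43.50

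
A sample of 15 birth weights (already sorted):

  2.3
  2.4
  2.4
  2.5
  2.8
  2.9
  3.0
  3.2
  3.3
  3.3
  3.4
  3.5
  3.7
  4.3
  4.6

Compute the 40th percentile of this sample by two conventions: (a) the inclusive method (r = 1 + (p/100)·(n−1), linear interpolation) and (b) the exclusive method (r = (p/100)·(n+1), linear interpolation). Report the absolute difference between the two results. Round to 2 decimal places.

0.02

n = 15.
(a) r = 6.6; between ranks 6 (2.9) and 7 (3.0): 2.96.
(b) r = 6.4; between ranks 6 (2.9) and 7 (3.0): 2.94.
|2.96 − 2.94| = 0.02.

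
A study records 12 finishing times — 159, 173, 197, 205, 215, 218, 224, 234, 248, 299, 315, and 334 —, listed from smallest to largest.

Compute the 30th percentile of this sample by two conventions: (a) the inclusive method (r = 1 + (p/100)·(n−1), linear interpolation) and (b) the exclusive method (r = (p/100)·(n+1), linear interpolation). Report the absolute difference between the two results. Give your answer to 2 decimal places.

n = 12.
(a) r = 4.3; between ranks 4 (205) and 5 (215): 208.
(b) r = 3.9; between ranks 3 (197) and 4 (205): 204.2.
|208 − 204.2| = 3.8.

3.80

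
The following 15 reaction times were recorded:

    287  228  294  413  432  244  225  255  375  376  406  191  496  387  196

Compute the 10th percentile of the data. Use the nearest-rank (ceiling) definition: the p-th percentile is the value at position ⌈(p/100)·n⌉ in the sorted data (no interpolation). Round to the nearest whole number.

196

Sorted: 191, 196, 225, 228, 244, 255, 287, 294, 375, 376, 387, 406, 413, 432, 496.
n = 15.
Position = ⌈10/100 · 15⌉ = ⌈1.5⌉ = 2.
The value at rank 2 is 196.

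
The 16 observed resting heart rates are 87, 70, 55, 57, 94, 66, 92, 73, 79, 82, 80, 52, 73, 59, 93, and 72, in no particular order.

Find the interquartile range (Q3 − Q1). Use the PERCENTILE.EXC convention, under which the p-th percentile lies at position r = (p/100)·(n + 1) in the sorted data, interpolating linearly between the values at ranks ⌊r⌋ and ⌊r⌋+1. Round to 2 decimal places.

Sorted: 52, 55, 57, 59, 66, 70, 72, 73, 73, 79, 80, 82, 87, 92, 93, 94.
n = 16.
P25: r = 4.25; ranks 4–5 are 59, 66; interpolating gives 60.75.
P75: r = 12.75; ranks 12–13 are 82, 87; interpolating gives 85.75.
Difference: 85.75 − 60.75 = 25.

25.00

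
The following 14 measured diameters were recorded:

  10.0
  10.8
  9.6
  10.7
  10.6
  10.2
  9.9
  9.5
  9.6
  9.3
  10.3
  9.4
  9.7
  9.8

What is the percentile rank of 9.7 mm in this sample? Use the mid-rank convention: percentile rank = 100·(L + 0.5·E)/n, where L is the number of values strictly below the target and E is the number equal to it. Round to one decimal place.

39.3

Sorted: 9.3, 9.4, 9.5, 9.6, 9.6, 9.7, 9.8, 9.9, 10.0, 10.2, 10.3, 10.6, 10.7, 10.8.
Count below 9.7: L = 5; count equal: E = 1; n = 14.
Percentile rank = 100·(5 + 0.5·1)/14 = 100·5.5/14 = 39.29.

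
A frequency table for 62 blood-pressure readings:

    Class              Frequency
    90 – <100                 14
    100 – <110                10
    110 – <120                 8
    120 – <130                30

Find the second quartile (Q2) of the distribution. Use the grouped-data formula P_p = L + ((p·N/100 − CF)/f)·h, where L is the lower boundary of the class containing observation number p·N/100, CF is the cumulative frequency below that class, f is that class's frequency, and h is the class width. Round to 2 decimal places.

118.75

N = 62; target position k = 50/100 · 62 = 31.
Cumulative frequencies: 14, 24, 32, 62.
Observation 31 falls in the class 110 – <120.
L = 110, CF = 24, f = 8, h = 10.
P50 = 110 + ((31 − 24)/8)·10 = 110 + 8.75 = 118.75.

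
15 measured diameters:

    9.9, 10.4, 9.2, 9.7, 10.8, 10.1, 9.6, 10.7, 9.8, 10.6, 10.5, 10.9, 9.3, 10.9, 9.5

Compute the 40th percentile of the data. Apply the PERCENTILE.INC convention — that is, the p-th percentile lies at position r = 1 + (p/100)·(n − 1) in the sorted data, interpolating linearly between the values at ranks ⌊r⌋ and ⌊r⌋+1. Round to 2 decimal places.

9.86

Sorted: 9.2, 9.3, 9.5, 9.6, 9.7, 9.8, 9.9, 10.1, 10.4, 10.5, 10.6, 10.7, 10.8, 10.9, 10.9.
n = 15.
r = 1 + (40/100)·(15 − 1) = 1 + 5.6 = 6.6.
Rank 6 is 9.8 and rank 7 is 9.9.
Interpolate: 9.8 + 0.6·(9.9 − 9.8) = 9.8 + 0.6·0.1 = 9.86.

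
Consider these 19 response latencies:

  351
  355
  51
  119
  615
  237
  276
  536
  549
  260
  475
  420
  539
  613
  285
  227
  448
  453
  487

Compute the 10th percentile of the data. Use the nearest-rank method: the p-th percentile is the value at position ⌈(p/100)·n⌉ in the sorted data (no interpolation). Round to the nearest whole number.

Sorted: 51, 119, 227, 237, 260, 276, 285, 351, 355, 420, 448, 453, 475, 487, 536, 539, 549, 613, 615.
n = 19.
Position = ⌈10/100 · 19⌉ = ⌈1.9⌉ = 2.
The value at rank 2 is 119.

119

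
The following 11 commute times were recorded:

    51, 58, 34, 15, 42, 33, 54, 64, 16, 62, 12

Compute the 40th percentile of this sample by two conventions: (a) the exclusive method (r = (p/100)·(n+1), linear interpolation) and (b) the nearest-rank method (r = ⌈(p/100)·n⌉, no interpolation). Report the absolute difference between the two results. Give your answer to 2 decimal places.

0.20

Sorted: 12, 15, 16, 33, 34, 42, 51, 54, 58, 62, 64.
n = 11.
(a) r = 4.8; between ranks 4 (33) and 5 (34): 33.8.
(b) the nearest-rank method: rank 5 → 34.
|33.8 − 34| = 0.2.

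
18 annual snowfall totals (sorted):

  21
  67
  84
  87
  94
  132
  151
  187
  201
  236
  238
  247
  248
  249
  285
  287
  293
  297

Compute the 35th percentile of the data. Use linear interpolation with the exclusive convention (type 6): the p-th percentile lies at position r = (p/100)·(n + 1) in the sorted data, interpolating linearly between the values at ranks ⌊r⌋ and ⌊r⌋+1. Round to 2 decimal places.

144.35

n = 18.
r = (35/100)·(18 + 1) = 6.65.
Rank 6 is 132 and rank 7 is 151.
Interpolate: 132 + 0.65·(151 − 132) = 132 + 0.65·19 = 144.35.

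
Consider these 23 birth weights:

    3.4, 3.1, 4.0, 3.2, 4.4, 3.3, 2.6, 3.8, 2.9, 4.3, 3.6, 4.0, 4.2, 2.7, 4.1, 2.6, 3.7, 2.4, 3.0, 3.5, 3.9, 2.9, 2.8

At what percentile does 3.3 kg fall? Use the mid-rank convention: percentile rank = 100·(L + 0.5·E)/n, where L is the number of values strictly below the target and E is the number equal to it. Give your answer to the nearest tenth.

45.7

Sorted: 2.4, 2.6, 2.6, 2.7, 2.8, 2.9, 2.9, 3.0, 3.1, 3.2, 3.3, 3.4, 3.5, 3.6, 3.7, 3.8, 3.9, 4.0, 4.0, 4.1, 4.2, 4.3, 4.4.
Count below 3.3: L = 10; count equal: E = 1; n = 23.
Percentile rank = 100·(10 + 0.5·1)/23 = 100·10.5/23 = 45.65.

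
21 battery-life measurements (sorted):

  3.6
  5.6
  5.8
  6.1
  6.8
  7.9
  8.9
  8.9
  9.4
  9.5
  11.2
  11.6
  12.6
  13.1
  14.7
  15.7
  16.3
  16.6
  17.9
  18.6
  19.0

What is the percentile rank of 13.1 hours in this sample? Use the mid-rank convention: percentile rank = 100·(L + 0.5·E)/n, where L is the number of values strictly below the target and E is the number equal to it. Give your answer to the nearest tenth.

Count below 13.1: L = 13; count equal: E = 1; n = 21.
Percentile rank = 100·(13 + 0.5·1)/21 = 100·13.5/21 = 64.29.

64.3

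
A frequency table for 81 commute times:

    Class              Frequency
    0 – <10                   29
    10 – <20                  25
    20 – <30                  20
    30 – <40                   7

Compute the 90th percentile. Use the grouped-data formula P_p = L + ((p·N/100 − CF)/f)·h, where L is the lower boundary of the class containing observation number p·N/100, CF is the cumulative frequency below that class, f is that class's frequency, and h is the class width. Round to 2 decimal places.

29.45

N = 81; target position k = 90/100 · 81 = 72.9.
Cumulative frequencies: 29, 54, 74, 81.
Observation 72.9 falls in the class 20 – <30.
L = 20, CF = 54, f = 20, h = 10.
P90 = 20 + ((72.9 − 54)/20)·10 = 20 + 9.45 = 29.45.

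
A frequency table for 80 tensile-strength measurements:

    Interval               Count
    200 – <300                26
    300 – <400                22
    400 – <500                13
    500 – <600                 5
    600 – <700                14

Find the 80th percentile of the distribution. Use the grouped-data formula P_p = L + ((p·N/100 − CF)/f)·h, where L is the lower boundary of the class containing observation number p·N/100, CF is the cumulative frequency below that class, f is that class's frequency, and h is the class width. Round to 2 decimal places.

560.00

N = 80; target position k = 80/100 · 80 = 64.
Cumulative frequencies: 26, 48, 61, 66, 80.
Observation 64 falls in the class 500 – <600.
L = 500, CF = 61, f = 5, h = 100.
P80 = 500 + ((64 − 61)/5)·100 = 500 + 60 = 560.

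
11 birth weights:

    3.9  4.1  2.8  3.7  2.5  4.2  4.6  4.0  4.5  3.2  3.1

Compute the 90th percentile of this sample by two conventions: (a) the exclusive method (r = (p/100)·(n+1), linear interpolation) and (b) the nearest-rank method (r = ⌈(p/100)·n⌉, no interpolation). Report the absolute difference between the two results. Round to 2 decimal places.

Sorted: 2.5, 2.8, 3.1, 3.2, 3.7, 3.9, 4.0, 4.1, 4.2, 4.5, 4.6.
n = 11.
(a) r = 10.8; between ranks 10 (4.5) and 11 (4.6): 4.58.
(b) the nearest-rank method: rank 10 → 4.5.
|4.58 − 4.5| = 0.08.

0.08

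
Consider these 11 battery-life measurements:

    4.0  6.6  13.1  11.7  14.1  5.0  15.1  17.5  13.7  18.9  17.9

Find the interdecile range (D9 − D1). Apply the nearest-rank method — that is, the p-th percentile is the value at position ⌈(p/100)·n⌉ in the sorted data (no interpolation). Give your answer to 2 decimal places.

Sorted: 4.0, 5.0, 6.6, 11.7, 13.1, 13.7, 14.1, 15.1, 17.5, 17.9, 18.9.
n = 11.
P10: rank ⌈10/100·11⌉ = 2 → 5.
P90: rank ⌈90/100·11⌉ = 10 → 17.9.
Difference: 17.9 − 5 = 12.9.

12.90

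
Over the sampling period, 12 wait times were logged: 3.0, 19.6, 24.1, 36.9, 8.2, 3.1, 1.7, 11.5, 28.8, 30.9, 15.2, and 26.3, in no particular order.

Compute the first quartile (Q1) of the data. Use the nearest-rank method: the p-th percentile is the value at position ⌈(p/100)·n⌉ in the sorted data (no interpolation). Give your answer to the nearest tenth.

Sorted: 1.7, 3.0, 3.1, 8.2, 11.5, 15.2, 19.6, 24.1, 26.3, 28.8, 30.9, 36.9.
n = 12.
Position = ⌈25/100 · 12⌉ = ⌈3⌉ = 3.
The value at rank 3 is 3.1.

3.1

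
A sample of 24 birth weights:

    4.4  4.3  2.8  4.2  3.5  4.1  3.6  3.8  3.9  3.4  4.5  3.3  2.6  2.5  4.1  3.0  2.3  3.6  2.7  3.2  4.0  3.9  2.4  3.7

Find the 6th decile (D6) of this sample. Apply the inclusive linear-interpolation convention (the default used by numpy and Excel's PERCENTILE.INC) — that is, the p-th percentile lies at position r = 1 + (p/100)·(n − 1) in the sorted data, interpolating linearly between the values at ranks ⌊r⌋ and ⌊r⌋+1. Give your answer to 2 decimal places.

Sorted: 2.3, 2.4, 2.5, 2.6, 2.7, 2.8, 3.0, 3.2, 3.3, 3.4, 3.5, 3.6, 3.6, 3.7, 3.8, 3.9, 3.9, 4.0, 4.1, 4.1, 4.2, 4.3, 4.4, 4.5.
n = 24.
r = 1 + (60/100)·(24 − 1) = 1 + 13.8 = 14.8.
Rank 14 is 3.7 and rank 15 is 3.8.
Interpolate: 3.7 + 0.8·(3.8 − 3.7) = 3.7 + 0.8·0.1 = 3.78.

3.78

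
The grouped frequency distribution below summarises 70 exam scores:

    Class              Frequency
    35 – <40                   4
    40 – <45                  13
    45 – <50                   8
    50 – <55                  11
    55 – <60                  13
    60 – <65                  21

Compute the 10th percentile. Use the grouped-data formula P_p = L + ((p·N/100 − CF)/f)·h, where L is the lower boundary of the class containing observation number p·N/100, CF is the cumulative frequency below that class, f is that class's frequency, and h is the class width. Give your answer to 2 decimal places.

N = 70; target position k = 10/100 · 70 = 7.
Cumulative frequencies: 4, 17, 25, 36, 49, 70.
Observation 7 falls in the class 40 – <45.
L = 40, CF = 4, f = 13, h = 5.
P10 = 40 + ((7 − 4)/13)·5 = 40 + 1.15385 = 41.1538.

41.15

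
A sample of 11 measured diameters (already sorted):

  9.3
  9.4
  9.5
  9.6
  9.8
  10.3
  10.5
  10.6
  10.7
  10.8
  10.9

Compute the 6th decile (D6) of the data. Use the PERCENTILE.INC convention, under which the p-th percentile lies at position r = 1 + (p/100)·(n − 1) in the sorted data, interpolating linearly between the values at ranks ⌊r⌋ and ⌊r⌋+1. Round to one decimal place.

n = 11.
r = 1 + (60/100)·(11 − 1) = 1 + 6 = 7.
r is an integer, so P60 is the value at rank 7: 10.5.

10.5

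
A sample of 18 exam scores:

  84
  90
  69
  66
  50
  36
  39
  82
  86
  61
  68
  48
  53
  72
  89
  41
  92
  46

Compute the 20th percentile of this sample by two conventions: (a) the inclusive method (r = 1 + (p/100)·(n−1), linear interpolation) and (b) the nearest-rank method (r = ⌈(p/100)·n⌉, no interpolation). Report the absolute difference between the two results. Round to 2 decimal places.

0.80

Sorted: 36, 39, 41, 46, 48, 50, 53, 61, 66, 68, 69, 72, 82, 84, 86, 89, 90, 92.
n = 18.
(a) r = 4.4; between ranks 4 (46) and 5 (48): 46.8.
(b) the nearest-rank method: rank 4 → 46.
|46.8 − 46| = 0.8.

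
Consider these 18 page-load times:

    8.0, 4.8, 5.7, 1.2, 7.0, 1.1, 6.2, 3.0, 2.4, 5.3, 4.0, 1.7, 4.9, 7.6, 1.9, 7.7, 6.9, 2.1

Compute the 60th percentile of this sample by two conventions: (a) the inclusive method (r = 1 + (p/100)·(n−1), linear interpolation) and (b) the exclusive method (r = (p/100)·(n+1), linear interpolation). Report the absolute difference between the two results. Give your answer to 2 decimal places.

0.08

Sorted: 1.1, 1.2, 1.7, 1.9, 2.1, 2.4, 3.0, 4.0, 4.8, 4.9, 5.3, 5.7, 6.2, 6.9, 7.0, 7.6, 7.7, 8.0.
n = 18.
(a) r = 11.2; between ranks 11 (5.3) and 12 (5.7): 5.38.
(b) r = 11.4; between ranks 11 (5.3) and 12 (5.7): 5.46.
|5.38 − 5.46| = 0.08.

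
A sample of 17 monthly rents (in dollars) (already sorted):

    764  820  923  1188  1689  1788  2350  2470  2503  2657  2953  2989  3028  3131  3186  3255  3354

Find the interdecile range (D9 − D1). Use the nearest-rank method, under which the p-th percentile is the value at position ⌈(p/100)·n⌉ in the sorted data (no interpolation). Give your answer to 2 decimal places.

2435.00

n = 17.
P10: rank ⌈10/100·17⌉ = 2 → 820.
P90: rank ⌈90/100·17⌉ = 16 → 3255.
Difference: 3255 − 820 = 2435.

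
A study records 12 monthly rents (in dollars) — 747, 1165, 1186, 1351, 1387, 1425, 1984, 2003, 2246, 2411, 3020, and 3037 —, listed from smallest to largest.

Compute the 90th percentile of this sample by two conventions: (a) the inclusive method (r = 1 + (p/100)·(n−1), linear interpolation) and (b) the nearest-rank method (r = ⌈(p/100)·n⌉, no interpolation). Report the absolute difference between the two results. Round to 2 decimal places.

n = 12.
(a) r = 10.9; between ranks 10 (2411) and 11 (3020): 2959.1.
(b) the nearest-rank method: rank 11 → 3020.
|2959.1 − 3020| = 60.9.

60.90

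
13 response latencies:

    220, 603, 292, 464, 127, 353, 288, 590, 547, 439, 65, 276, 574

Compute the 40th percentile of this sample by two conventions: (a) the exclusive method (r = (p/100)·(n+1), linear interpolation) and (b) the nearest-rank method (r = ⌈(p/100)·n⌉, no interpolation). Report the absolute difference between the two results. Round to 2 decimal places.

1.60

Sorted: 65, 127, 220, 276, 288, 292, 353, 439, 464, 547, 574, 590, 603.
n = 13.
(a) r = 5.6; between ranks 5 (288) and 6 (292): 290.4.
(b) the nearest-rank method: rank 6 → 292.
|290.4 − 292| = 1.6.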